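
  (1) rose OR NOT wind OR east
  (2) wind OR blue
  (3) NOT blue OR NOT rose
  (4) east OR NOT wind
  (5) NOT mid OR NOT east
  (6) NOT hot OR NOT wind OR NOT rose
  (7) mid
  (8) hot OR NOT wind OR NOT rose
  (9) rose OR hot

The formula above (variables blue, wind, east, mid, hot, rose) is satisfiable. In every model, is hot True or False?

True

Suppose hot = false.
(mid) alone gives mid = true.
(NOT east) alone gives east = false.
(NOT wind) alone gives wind = false.
(blue) alone gives blue = true.
(NOT rose) alone gives rose = false.
But (rose) is also a unit clause — contradiction.
So every satisfying assignment has hot = True.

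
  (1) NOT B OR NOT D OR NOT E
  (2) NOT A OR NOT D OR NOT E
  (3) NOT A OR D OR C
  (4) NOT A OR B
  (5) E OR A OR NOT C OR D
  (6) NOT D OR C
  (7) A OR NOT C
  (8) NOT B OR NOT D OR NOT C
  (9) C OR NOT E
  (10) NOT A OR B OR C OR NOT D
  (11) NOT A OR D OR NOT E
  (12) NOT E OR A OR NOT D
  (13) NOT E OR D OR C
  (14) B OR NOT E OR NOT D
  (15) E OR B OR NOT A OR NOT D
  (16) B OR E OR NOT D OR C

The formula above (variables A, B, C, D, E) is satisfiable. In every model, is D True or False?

False

Suppose D = true.
From the singleton clause (C), C = true.
From the singleton clause (A), A = true.
From the singleton clause (NOT E), E = false.
From the singleton clause (B), B = true.
That conflicts with the unit clause (NOT B).
So every satisfying assignment has D = False.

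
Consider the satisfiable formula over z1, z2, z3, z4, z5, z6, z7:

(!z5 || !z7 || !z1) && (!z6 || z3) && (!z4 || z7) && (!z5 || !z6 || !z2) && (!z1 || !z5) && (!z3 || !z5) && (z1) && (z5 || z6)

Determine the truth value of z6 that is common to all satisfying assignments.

Suppose z6 = false.
The clause (z1) is unit, so z1 = true.
The clause (!z5) is unit, so z5 = false.
But (z5) is also a unit clause — contradiction.
So every satisfying assignment has z6 = True.

True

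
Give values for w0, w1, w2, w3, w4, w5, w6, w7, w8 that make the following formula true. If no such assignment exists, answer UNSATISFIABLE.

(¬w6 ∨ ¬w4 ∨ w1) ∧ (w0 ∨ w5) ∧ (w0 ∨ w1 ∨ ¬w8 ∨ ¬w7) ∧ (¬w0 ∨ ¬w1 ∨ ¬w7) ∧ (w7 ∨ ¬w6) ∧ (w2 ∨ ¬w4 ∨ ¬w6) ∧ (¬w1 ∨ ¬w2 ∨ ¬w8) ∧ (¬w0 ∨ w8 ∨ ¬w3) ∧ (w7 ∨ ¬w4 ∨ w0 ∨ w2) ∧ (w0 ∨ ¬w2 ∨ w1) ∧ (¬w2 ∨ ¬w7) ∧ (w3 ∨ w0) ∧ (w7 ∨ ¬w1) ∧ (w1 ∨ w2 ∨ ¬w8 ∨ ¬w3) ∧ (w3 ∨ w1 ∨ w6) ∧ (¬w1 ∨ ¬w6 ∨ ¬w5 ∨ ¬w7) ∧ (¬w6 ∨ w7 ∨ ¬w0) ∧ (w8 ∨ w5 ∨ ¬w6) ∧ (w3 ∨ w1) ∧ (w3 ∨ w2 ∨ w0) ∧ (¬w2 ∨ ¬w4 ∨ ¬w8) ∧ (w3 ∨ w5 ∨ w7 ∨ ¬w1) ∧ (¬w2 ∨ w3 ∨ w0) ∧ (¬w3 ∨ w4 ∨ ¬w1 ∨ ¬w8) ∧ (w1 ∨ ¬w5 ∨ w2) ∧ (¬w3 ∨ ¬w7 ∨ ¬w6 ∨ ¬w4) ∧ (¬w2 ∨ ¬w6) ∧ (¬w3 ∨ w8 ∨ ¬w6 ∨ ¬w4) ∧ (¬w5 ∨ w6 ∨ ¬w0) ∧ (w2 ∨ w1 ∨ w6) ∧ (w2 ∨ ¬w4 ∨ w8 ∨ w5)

Try w0 = False.
(w5) alone gives w5 = True.
(w3) alone gives w3 = True.
Try w7 = True.
(¬w2) alone gives w2 = False.
(w1) alone gives w1 = True.
(¬w6) alone gives w6 = False.
Try w4 = False.
(¬w8) alone gives w8 = False.
Every clause now holds.

w0: False, w1: True, w2: False, w3: True, w4: False, w5: True, w6: False, w7: True, w8: False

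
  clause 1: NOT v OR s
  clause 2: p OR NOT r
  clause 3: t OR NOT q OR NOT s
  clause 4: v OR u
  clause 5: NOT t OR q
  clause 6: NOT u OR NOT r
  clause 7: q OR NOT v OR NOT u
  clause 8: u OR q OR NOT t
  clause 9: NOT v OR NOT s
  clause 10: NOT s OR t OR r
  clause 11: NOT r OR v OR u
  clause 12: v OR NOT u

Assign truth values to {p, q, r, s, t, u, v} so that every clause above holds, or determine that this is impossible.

UNSATISFIABLE

Try v = false.
Unit clause (u) forces u = true.
But (NOT u) is also a unit clause — contradiction.
Undo v and try v = true.
Unit clause (s) forces s = true.
But (NOT s) is also a unit clause — contradiction.
Neither v = true nor v = false works.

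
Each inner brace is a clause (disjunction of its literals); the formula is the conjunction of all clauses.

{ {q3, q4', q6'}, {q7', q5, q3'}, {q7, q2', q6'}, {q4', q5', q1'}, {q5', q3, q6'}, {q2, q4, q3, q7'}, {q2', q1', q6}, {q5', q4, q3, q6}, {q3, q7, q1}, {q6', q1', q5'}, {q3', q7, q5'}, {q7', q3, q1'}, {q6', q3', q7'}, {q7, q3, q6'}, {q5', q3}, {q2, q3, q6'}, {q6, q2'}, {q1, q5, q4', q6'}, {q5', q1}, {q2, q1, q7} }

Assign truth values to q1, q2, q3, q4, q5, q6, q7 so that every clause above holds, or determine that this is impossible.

Try q5 = 0.
Try q7 = 0.
Try q2 = 0.
(q1) alone gives q1 = 1.
Try q3 = 1.
Every clause is now satisfied; q4, q6 are unconstrained.

q1: 1, q2: 0, q3: 1, q4: 1, q5: 0, q6: 0, q7: 0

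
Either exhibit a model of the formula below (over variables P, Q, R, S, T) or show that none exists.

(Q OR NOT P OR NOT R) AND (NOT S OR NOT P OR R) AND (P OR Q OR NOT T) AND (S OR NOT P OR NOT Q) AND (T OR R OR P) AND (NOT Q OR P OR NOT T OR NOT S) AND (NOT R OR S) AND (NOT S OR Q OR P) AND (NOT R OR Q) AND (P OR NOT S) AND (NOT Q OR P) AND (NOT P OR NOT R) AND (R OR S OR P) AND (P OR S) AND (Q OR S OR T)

Branch on R: set R = false.
Branch on S: set S = false.
(P) alone gives P = true.
(NOT Q) alone gives Q = false.
(T) alone gives T = true.
Every clause now holds.

P: true; Q: false; R: false; S: false; T: true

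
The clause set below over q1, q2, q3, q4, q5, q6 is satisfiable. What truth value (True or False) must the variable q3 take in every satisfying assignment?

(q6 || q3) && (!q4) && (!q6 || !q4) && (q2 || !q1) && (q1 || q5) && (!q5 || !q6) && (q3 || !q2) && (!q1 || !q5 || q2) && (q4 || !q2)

Suppose q3 = false.
The clause (q6) is unit, so q6 = true.
The clause (!q4) is unit, so q4 = false.
The clause (!q5) is unit, so q5 = false.
The clause (q1) is unit, so q1 = true.
The clause (q2) is unit, so q2 = true.
But (!q2) is also a unit clause — contradiction.
So every satisfying assignment has q3 = True.

True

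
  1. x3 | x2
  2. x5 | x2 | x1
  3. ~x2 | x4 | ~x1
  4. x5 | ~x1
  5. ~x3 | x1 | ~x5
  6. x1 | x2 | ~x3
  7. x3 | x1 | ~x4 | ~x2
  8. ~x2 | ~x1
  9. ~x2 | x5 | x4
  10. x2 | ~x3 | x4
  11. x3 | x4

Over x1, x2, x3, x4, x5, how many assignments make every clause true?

There are 2^5 = 32 truth assignments over (x1, x2, x3, x4, x5).
Split on x1. With x1 = 1, the clauses containing x1 are satisfied and ~x1 drops from the rest; 1 of the 2^4 = 16 assignments to the other variables satisfy what remains.
With x1 = 0, by the same count on the reduced clause set, 1 assignment works.
Total: 1 + 1 = 2.

2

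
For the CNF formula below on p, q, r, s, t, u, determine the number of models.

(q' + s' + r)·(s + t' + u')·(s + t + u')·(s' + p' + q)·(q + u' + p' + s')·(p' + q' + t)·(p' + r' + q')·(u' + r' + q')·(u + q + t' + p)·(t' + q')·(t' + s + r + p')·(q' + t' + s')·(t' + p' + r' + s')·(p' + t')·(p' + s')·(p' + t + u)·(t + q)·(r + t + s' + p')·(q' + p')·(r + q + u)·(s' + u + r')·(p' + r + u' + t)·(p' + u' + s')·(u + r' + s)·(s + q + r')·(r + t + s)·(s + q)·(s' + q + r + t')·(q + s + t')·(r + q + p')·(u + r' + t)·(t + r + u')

1

There are 2^6 = 64 truth assignments over (p, q, r, s, t, u).
Split on s. With s = 1, the clauses containing s are satisfied and s' drops from the rest; 1 of the 2^5 = 32 assignments to the other variables satisfy what remains.
With s = 0, by the same count on the reduced clause set, 0 assignments work.
Total: 1 + 0 = 1.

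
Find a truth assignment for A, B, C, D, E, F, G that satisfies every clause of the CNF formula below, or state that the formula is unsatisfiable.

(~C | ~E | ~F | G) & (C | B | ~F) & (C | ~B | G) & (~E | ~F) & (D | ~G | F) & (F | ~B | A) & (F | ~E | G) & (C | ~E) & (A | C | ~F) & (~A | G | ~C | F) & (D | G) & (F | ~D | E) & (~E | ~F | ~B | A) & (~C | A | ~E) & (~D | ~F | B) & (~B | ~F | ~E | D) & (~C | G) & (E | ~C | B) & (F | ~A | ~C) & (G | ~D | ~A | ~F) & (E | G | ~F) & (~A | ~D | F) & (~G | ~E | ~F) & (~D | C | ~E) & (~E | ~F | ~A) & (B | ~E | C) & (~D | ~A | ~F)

A=1; B=1; C=0; D=0; E=0; F=1; G=1

Case E = 0:
Case D = 0:
Unit clause (G) forces G = 1.
Unit clause (F) forces F = 1.
Case C = 0:
Unit clause (B) forces B = 1.
Unit clause (A) forces A = 1.
Every clause now holds.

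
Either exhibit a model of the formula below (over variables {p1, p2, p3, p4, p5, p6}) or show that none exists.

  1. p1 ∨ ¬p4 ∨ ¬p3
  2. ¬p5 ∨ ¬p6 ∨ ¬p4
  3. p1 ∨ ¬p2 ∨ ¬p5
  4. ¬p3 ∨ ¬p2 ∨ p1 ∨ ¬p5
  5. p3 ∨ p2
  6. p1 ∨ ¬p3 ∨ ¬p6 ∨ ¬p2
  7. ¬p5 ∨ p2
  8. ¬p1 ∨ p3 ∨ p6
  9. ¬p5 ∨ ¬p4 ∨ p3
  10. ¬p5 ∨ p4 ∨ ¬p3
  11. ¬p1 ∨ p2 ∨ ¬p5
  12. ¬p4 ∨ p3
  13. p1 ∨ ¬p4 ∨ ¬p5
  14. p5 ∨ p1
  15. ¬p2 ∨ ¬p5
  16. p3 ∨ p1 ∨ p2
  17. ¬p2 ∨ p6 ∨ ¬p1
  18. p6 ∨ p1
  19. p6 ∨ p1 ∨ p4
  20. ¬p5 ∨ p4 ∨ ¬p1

Case p3 = True:
Case p1 = True:
Case p5 = False:
Case p2 = False:
No clause remains; p4, p6 are free.

p1: True; p2: False; p3: True; p4: False; p5: False; p6: False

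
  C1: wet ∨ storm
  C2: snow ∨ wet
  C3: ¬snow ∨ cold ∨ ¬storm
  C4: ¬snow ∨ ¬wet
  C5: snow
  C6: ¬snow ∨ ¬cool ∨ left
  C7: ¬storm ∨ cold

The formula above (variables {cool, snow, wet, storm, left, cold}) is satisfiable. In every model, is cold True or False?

True

Suppose cold = False.
From the singleton clause (snow), snow = True.
From the singleton clause (¬storm), storm = False.
From the singleton clause (wet), wet = True.
Now (¬wet) is unsatisfied and unit — conflict.
So every satisfying assignment has cold = True.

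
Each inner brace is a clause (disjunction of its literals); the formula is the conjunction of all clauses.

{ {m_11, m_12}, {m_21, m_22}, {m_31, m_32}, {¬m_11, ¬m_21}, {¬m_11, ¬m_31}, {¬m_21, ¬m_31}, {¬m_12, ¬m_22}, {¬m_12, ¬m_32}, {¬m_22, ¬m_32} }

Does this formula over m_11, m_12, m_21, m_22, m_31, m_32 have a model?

Branch on m_11: set m_11 = True.
(¬m_21) alone gives m_21 = False.
(m_22) alone gives m_22 = True.
(¬m_31) alone gives m_31 = False.
(m_32) alone gives m_32 = True.
That conflicts with the unit clause (¬m_32).
Undo m_11 and try m_11 = False.
(m_12) alone gives m_12 = True.
(¬m_22) alone gives m_22 = False.
(m_21) alone gives m_21 = True.
(¬m_31) alone gives m_31 = False.
(m_32) alone gives m_32 = True.
That conflicts with the unit clause (¬m_32).
Both values of m_11 lead to a conflict.
No assignment satisfies every clause.

Unsatisfiable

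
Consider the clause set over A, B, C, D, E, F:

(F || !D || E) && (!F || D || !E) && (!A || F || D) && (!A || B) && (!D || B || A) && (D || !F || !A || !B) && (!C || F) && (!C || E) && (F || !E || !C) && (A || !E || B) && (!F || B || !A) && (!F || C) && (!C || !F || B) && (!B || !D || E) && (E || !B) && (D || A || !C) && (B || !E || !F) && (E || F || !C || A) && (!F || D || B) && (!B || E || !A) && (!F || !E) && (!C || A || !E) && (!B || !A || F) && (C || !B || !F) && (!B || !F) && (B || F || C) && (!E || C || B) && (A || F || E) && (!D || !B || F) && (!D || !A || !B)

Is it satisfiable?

Yes

Case A = false:
Case D = false:
(!C) alone gives C = false.
(!F) alone gives F = false.
(B) alone gives B = true.
(E) alone gives E = true.
This assignment satisfies each clause.
A satisfying assignment: A: false, B: true, C: false, D: false, E: true, F: false.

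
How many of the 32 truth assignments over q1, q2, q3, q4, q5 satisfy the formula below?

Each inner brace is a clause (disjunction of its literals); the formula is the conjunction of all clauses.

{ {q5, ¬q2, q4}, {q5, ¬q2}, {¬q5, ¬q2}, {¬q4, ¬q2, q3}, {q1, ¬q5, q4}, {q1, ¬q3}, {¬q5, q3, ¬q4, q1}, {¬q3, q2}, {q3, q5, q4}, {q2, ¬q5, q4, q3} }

There are 2^5 = 32 truth assignments over (q1, q2, q3, q4, q5).
Split on q1. With q1 = True, the clauses containing q1 are satisfied and ¬q1 drops from the rest; 2 of the 2^4 = 16 assignments to the other variables satisfy what remains.
With q1 = False, by the same count on the reduced clause set, 1 assignment works.
(One model: q1=F, q2=F, q3=F, q4=T, q5=F.)
Total: 2 + 1 = 3.

3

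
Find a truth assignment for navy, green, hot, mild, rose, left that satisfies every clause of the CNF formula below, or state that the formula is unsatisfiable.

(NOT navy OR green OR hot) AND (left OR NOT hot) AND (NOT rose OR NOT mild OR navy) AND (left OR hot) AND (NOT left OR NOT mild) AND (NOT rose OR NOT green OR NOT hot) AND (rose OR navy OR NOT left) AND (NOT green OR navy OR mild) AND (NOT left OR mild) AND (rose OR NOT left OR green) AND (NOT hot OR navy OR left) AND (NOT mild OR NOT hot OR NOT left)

Branch on left: set left = true.
(NOT mild) alone gives mild = false.
Now (mild) is unsatisfied and unit — conflict.
Undo left and try left = false.
(NOT hot) alone gives hot = false.
Now (hot) is unsatisfied and unit — conflict.
Neither left = true nor left = false works.

UNSATISFIABLE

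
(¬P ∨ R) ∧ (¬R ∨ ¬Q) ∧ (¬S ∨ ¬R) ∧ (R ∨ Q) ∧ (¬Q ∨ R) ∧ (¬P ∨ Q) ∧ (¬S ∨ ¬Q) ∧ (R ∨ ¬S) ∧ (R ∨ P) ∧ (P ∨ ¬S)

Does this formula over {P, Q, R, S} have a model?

Suppose P = False.
(R) alone gives R = True.
(¬Q) alone gives Q = False.
(¬S) alone gives S = False.
Every clause now holds.
A satisfying assignment: P ↦ False; Q ↦ False; R ↦ True; S ↦ False.

Yes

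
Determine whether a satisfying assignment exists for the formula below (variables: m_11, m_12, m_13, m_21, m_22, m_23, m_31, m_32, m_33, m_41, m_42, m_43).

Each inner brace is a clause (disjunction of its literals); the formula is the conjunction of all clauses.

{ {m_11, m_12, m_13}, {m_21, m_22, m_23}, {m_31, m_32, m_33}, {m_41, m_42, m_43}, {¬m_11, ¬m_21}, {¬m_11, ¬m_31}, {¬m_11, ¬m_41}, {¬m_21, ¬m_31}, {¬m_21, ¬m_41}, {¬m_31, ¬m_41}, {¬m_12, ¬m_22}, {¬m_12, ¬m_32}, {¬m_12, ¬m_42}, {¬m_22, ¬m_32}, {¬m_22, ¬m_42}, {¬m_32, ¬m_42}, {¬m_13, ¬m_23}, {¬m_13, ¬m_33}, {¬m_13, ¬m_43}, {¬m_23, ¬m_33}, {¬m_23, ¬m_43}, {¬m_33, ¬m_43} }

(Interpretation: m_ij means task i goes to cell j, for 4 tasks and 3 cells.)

Case m_11 = False:
Case m_12 = True:
The clause (¬m_22) is unit, so m_22 = False.
The clause (¬m_32) is unit, so m_32 = False.
The clause (¬m_42) is unit, so m_42 = False.
Case m_21 = True:
The clause (¬m_31) is unit, so m_31 = False.
The clause (m_33) is unit, so m_33 = True.
The clause (¬m_41) is unit, so m_41 = False.
The clause (m_43) is unit, so m_43 = True.
But (¬m_43) is also a unit clause — contradiction.
Undo m_21 and try m_21 = False.
The clause (m_23) is unit, so m_23 = True.
The clause (¬m_13) is unit, so m_13 = False.
The clause (¬m_33) is unit, so m_33 = False.
The clause (m_31) is unit, so m_31 = True.
The clause (¬m_41) is unit, so m_41 = False.
The clause (m_43) is unit, so m_43 = True.
But (¬m_43) is also a unit clause — contradiction.
Either choice for m_21 ends in contradiction.
Undo m_12 and try m_12 = False.
The clause (m_13) is unit, so m_13 = True.
The clause (¬m_23) is unit, so m_23 = False.
The clause (¬m_33) is unit, so m_33 = False.
The clause (¬m_43) is unit, so m_43 = False.
Case m_21 = True:
The clause (¬m_31) is unit, so m_31 = False.
The clause (m_32) is unit, so m_32 = True.
The clause (¬m_41) is unit, so m_41 = False.
The clause (m_42) is unit, so m_42 = True.
But (¬m_42) is also a unit clause — contradiction.
Undo m_21 and try m_21 = False.
The clause (m_22) is unit, so m_22 = True.
The clause (¬m_32) is unit, so m_32 = False.
The clause (m_31) is unit, so m_31 = True.
The clause (¬m_41) is unit, so m_41 = False.
The clause (m_42) is unit, so m_42 = True.
But (¬m_42) is also a unit clause — contradiction.
Either choice for m_21 ends in contradiction.
Either choice for m_12 ends in contradiction.
Undo m_11 and try m_11 = True.
The clause (¬m_21) is unit, so m_21 = False.
The clause (¬m_31) is unit, so m_31 = False.
The clause (¬m_41) is unit, so m_41 = False.
Case m_22 = True:
The clause (¬m_12) is unit, so m_12 = False.
The clause (¬m_32) is unit, so m_32 = False.
The clause (m_33) is unit, so m_33 = True.
The clause (¬m_42) is unit, so m_42 = False.
The clause (m_43) is unit, so m_43 = True.
But (¬m_43) is also a unit clause — contradiction.
Undo m_22 and try m_22 = False.
The clause (m_23) is unit, so m_23 = True.
The clause (¬m_13) is unit, so m_13 = False.
The clause (¬m_33) is unit, so m_33 = False.
The clause (m_32) is unit, so m_32 = True.
The clause (¬m_12) is unit, so m_12 = False.
The clause (¬m_42) is unit, so m_42 = False.
The clause (m_43) is unit, so m_43 = True.
But (¬m_43) is also a unit clause — contradiction.
Either choice for m_22 ends in contradiction.
Either choice for m_11 ends in contradiction.
No assignment satisfies every clause.

No, unsatisfiable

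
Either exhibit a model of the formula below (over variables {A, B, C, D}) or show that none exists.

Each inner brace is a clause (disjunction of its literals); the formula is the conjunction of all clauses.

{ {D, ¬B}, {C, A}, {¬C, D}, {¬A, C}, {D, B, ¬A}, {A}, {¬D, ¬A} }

(A) alone gives A = True.
(C) alone gives C = True.
(D) alone gives D = True.
That conflicts with the unit clause (¬D).

UNSATISFIABLE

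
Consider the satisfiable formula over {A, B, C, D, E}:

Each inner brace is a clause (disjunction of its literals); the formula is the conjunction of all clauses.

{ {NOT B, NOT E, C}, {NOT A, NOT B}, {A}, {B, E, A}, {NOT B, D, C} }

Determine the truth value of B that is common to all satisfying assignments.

Suppose B = true.
(NOT A) alone gives A = false.
But (A) is also a unit clause — contradiction.
So every satisfying assignment has B = False.

False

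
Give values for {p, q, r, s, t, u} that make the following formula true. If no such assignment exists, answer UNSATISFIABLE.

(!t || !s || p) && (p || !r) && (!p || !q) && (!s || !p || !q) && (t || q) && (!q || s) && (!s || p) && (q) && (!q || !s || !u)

The clause (q) is unit, so q = true.
The clause (!p) is unit, so p = false.
The clause (!r) is unit, so r = false.
The clause (s) is unit, so s = true.
That conflicts with the unit clause (!s).

UNSATISFIABLE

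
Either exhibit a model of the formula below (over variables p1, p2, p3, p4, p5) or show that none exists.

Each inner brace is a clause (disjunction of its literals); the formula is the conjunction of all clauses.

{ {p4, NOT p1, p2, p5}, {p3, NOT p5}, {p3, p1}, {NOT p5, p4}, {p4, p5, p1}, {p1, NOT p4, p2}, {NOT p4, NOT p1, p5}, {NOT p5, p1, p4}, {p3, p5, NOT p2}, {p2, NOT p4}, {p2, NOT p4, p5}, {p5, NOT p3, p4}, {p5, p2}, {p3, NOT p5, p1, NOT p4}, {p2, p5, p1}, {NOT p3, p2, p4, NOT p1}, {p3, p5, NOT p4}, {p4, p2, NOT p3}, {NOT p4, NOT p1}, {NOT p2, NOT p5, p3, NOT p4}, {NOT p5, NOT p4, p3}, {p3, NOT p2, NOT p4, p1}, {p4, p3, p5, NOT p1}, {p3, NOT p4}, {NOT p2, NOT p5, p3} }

p1=false,  p2=true,  p3=true,  p4=true,  p5=true

Branch on p3: set p3 = true.
Branch on p5: set p5 = true.
From the singleton clause (p4), p4 = true.
From the singleton clause (p2), p2 = true.
From the singleton clause (NOT p1), p1 = false.
Every clause now holds.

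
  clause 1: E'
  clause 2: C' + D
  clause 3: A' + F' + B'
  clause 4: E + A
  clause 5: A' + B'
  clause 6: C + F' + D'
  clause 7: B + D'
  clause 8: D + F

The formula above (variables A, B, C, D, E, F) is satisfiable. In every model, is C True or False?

Suppose C = 1.
The clause (E') is unit, so E = 0.
The clause (D) is unit, so D = 1.
The clause (A) is unit, so A = 1.
The clause (B') is unit, so B = 0.
But (B) is also a unit clause — contradiction.
So every satisfying assignment has C = False.

False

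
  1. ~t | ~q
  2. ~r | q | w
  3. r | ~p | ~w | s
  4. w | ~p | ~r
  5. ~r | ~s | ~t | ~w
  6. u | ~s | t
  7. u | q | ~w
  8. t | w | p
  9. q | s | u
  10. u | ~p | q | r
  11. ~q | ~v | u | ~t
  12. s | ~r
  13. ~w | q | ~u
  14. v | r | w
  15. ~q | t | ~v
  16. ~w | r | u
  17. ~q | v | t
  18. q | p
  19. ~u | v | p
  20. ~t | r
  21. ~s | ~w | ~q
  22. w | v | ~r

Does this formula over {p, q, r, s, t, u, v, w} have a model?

Yes, satisfiable

Try t = 0.
Try u = 1.
Try w = 0.
The clause (p) is unit, so p = 1.
The clause (~r) is unit, so r = 0.
The clause (v) is unit, so v = 1.
The clause (~q) is unit, so q = 0.
Every clause is now satisfied; s is unconstrained.
A satisfying assignment: p ↦ 1, q ↦ 0, r ↦ 0, s ↦ 0, t ↦ 0, u ↦ 1, v ↦ 1, w ↦ 0.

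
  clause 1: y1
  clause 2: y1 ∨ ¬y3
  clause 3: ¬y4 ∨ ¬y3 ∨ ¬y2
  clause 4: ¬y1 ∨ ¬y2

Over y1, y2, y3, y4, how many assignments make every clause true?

4

There are 2^4 = 16 truth assignments over (y1, y2, y3, y4).
Check each against the 4 clauses (columns in the order y1, y2, y3, y4):
  F F F F  ✗ fails (y1)
  F F F T  ✗ fails (y1)
  F F T F  ✗ fails (y1)
  F F T T  ✗ fails (y1)
  F T F F  ✗ fails (y1)
  F T F T  ✗ fails (y1)
  F T T F  ✗ fails (y1)
  F T T T  ✗ fails (y1)
  T F F F  ✓ satisfies all
  T F F T  ✓ satisfies all
  T F T F  ✓ satisfies all
  T F T T  ✓ satisfies all
  T T F F  ✗ fails (¬y1 ∨ ¬y2)
  T T F T  ✗ fails (¬y1 ∨ ¬y2)
  T T T F  ✗ fails (¬y1 ∨ ¬y2)
  T T T T  ✗ fails (¬y4 ∨ ¬y3 ∨ ¬y2)
4 of the 16 rows are models.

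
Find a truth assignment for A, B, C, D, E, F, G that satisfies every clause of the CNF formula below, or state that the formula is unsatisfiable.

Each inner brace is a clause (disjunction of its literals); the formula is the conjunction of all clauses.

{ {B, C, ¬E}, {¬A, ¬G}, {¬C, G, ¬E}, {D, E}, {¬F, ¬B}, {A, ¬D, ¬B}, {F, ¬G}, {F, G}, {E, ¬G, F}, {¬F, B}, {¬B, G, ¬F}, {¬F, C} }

UNSATISFIABLE

Branch on A: set A = False.
Branch on D: set D = True.
The clause (¬B) is unit, so B = False.
The clause (¬F) is unit, so F = False.
The clause (¬G) is unit, so G = False.
That conflicts with the unit clause (G).
That branch fails; take D = False instead.
The clause (E) is unit, so E = True.
Branch on B: set B = True.
The clause (¬F) is unit, so F = False.
The clause (¬G) is unit, so G = False.
That conflicts with the unit clause (G).
That branch fails; take B = False instead.
The clause (C) is unit, so C = True.
The clause (G) is unit, so G = True.
The clause (F) is unit, so F = True.
That conflicts with the unit clause (¬F).
Both values of B lead to a conflict.
Both values of D lead to a conflict.
That branch fails; take A = True instead.
The clause (¬G) is unit, so G = False.
The clause (F) is unit, so F = True.
The clause (¬B) is unit, so B = False.
That conflicts with the unit clause (B).
Both values of A lead to a conflict.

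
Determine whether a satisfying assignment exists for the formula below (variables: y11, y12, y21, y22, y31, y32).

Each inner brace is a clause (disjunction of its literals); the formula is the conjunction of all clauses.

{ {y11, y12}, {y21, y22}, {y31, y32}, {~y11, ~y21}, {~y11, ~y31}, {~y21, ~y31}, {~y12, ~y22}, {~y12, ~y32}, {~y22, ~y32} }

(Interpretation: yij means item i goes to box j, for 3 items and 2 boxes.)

Unsatisfiable

Suppose y11 = 1.
Unit clause (~y21) forces y21 = 0.
Unit clause (y22) forces y22 = 1.
Unit clause (~y31) forces y31 = 0.
Unit clause (y32) forces y32 = 1.
Now (~y32) is unsatisfied and unit — conflict.
Backtrack on y11: now try y11 = 0.
Unit clause (y12) forces y12 = 1.
Unit clause (~y22) forces y22 = 0.
Unit clause (y21) forces y21 = 1.
Unit clause (~y31) forces y31 = 0.
Unit clause (y32) forces y32 = 1.
Now (~y32) is unsatisfied and unit — conflict.
Either choice for y11 ends in contradiction.
No assignment satisfies every clause.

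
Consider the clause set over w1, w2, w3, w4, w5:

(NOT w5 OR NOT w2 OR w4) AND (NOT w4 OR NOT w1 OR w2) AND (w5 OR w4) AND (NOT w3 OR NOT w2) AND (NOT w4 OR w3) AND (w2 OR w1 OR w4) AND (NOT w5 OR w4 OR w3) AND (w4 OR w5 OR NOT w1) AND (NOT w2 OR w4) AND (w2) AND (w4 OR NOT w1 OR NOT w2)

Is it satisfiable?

Unsatisfiable

The clause (w2) is unit, so w2 = true.
The clause (NOT w3) is unit, so w3 = false.
The clause (NOT w4) is unit, so w4 = false.
That conflicts with the unit clause (w4).
No assignment satisfies every clause.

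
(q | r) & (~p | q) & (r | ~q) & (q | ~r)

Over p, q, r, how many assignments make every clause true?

There are 2^3 = 8 truth assignments over (p, q, r).
Check each against the 4 clauses (columns in the order p, q, r):
  F F F  ✗ fails (q | r)
  F F T  ✗ fails (q | ~r)
  F T F  ✗ fails (r | ~q)
  F T T  ✓ satisfies all
  T F F  ✗ fails (q | r)
  T F T  ✗ fails (~p | q)
  T T F  ✗ fails (r | ~q)
  T T T  ✓ satisfies all
2 of the 8 rows are models.

2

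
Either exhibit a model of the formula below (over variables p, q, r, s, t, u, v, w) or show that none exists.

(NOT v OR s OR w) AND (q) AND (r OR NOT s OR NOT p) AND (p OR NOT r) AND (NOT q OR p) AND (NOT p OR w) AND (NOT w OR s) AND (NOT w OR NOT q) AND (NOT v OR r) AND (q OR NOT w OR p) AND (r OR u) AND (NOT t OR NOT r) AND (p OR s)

The clause (q) is unit, so q = true.
The clause (p) is unit, so p = true.
The clause (w) is unit, so w = true.
That conflicts with the unit clause (NOT w).

UNSATISFIABLE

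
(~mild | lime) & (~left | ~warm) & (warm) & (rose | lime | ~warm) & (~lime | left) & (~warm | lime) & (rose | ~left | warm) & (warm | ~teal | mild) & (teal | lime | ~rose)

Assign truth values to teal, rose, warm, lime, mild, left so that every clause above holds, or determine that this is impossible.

UNSATISFIABLE

(warm) alone gives warm = 1.
(~left) alone gives left = 0.
(~lime) alone gives lime = 0.
Now (lime) is unsatisfied and unit — conflict.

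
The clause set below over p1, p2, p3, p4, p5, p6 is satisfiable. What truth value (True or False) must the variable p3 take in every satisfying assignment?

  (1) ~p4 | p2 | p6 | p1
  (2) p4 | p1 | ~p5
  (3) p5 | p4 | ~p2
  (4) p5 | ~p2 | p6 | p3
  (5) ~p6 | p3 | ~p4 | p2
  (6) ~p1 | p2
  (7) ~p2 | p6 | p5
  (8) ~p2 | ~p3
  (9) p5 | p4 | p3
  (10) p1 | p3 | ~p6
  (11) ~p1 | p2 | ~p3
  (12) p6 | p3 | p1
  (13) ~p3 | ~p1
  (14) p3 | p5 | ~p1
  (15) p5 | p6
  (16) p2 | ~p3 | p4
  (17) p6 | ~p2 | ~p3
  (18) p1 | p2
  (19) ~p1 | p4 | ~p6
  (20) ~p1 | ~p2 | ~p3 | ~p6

Suppose p3 = 1.
From the singleton clause (~p2), p2 = 0.
From the singleton clause (~p1), p1 = 0.
Now (p1) is unsatisfied and unit — conflict.
So every satisfying assignment has p3 = False.

False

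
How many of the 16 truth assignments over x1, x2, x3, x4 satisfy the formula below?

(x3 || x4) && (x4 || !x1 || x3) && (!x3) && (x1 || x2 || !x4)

3

There are 2^4 = 16 truth assignments over (x1, x2, x3, x4).
Check each against the 4 clauses (columns in the order x1, x2, x3, x4):
  F F F F  ✗ fails (x3 || x4)
  F F F T  ✗ fails (x1 || x2 || !x4)
  F F T F  ✗ fails (!x3)
  F F T T  ✗ fails (!x3)
  F T F F  ✗ fails (x3 || x4)
  F T F T  ✓ satisfies all
  F T T F  ✗ fails (!x3)
  F T T T  ✗ fails (!x3)
  T F F F  ✗ fails (x3 || x4)
  T F F T  ✓ satisfies all
  T F T F  ✗ fails (!x3)
  T F T T  ✗ fails (!x3)
  T T F F  ✗ fails (x3 || x4)
  T T F T  ✓ satisfies all
  T T T F  ✗ fails (!x3)
  T T T T  ✗ fails (!x3)
3 of the 16 rows are models.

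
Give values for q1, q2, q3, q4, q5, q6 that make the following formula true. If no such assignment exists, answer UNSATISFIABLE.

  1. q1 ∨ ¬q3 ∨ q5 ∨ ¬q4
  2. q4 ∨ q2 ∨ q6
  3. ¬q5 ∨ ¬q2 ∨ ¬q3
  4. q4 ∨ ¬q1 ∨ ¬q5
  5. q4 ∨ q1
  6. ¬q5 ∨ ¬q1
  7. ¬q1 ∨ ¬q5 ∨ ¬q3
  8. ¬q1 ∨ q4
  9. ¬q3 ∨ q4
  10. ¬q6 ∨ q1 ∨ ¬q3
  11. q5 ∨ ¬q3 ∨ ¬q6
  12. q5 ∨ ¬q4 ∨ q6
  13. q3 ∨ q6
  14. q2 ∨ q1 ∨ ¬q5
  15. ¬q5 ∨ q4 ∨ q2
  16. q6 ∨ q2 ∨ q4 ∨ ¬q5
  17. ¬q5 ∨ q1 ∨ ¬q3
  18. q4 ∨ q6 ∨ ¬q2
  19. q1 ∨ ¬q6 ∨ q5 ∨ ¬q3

Try q4 = True.
Try q5 = True.
The clause (¬q1) is unit, so q1 = False.
The clause (q2) is unit, so q2 = True.
The clause (¬q3) is unit, so q3 = False.
The clause (q6) is unit, so q6 = True.
All clauses are satisfied.

q1=False,  q2=True,  q3=False,  q4=True,  q5=True,  q6=True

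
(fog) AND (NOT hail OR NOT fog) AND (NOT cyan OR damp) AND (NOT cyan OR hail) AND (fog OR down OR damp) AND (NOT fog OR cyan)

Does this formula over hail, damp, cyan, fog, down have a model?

Unit clause (fog) forces fog = true.
Unit clause (NOT hail) forces hail = false.
Unit clause (NOT cyan) forces cyan = false.
That conflicts with the unit clause (cyan).
No assignment satisfies every clause.

No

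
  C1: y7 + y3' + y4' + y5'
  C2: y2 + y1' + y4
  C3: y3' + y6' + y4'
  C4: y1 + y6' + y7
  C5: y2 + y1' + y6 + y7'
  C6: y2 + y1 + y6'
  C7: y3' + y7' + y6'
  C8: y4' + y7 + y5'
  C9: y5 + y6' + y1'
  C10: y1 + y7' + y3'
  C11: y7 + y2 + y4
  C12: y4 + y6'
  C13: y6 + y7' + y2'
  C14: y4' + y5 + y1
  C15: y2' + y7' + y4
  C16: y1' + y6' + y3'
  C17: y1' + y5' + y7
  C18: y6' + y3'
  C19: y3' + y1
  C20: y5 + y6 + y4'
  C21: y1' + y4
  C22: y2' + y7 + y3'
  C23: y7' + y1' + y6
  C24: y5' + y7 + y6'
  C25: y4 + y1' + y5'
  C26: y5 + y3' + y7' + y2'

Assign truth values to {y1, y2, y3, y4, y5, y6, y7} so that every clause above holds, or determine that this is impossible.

Suppose y4 = 1.
Suppose y3 = 0.
Suppose y7 = 1.
Suppose y6 = 1.
Suppose y2 = 1.
Suppose y5 = 1.
No clause remains; y1 is free.

y1=0,  y2=1,  y3=0,  y4=1,  y5=1,  y6=1,  y7=1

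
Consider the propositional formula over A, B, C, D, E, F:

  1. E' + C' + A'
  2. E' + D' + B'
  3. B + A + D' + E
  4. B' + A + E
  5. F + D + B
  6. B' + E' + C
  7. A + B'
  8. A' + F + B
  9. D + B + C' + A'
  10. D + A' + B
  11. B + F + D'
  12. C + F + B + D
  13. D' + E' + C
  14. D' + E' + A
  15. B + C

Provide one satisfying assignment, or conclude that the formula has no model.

Suppose A = 0.
From the singleton clause (B'), B = 0.
From the singleton clause (C), C = 1.
Suppose D = 0.
From the singleton clause (F), F = 1.
No clause remains; E is free.

A ↦ 0, B ↦ 0, C ↦ 1, D ↦ 0, E ↦ 0, F ↦ 1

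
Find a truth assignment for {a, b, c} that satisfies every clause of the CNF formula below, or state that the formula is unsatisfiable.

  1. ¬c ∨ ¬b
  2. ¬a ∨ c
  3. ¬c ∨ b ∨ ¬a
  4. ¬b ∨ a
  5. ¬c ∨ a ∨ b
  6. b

From the singleton clause (b), b = True.
From the singleton clause (¬c), c = False.
From the singleton clause (¬a), a = False.
That conflicts with the unit clause (a).

UNSATISFIABLE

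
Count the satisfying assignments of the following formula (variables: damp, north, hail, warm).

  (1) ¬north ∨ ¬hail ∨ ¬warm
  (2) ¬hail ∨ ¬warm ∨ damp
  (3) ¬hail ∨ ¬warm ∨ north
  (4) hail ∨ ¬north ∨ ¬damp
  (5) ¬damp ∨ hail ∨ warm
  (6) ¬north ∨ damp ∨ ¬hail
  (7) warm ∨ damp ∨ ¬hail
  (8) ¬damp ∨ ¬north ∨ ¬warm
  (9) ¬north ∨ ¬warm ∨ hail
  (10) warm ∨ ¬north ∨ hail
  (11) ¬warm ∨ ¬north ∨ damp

There are 2^4 = 16 truth assignments over (damp, north, hail, warm).
Check each against the 11 clauses (columns in the order damp, north, hail, warm):
  F F F F  ✓ satisfies all
  F F F T  ✓ satisfies all
  F F T F  ✗ fails (warm ∨ damp ∨ ¬hail)
  F F T T  ✗ fails (¬hail ∨ ¬warm ∨ damp)
  F T F F  ✗ fails (warm ∨ ¬north ∨ hail)
  F T F T  ✗ fails (¬north ∨ ¬warm ∨ hail)
  F T T F  ✗ fails (¬north ∨ damp ∨ ¬hail)
  F T T T  ✗ fails (¬north ∨ ¬hail ∨ ¬warm)
  T F F F  ✗ fails (¬damp ∨ hail ∨ warm)
  T F F T  ✓ satisfies all
  T F T F  ✓ satisfies all
  T F T T  ✗ fails (¬hail ∨ ¬warm ∨ north)
  T T F F  ✗ fails (hail ∨ ¬north ∨ ¬damp)
  T T F T  ✗ fails (hail ∨ ¬north ∨ ¬damp)
  T T T F  ✓ satisfies all
  T T T T  ✗ fails (¬north ∨ ¬hail ∨ ¬warm)
5 of the 16 rows are models.

5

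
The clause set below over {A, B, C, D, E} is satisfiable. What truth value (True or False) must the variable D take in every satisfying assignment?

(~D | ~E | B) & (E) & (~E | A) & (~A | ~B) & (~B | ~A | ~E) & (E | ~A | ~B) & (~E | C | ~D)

Suppose D = 1.
The clause (E) is unit, so E = 1.
The clause (B) is unit, so B = 1.
The clause (A) is unit, so A = 1.
That conflicts with the unit clause (~A).
So every satisfying assignment has D = False.

False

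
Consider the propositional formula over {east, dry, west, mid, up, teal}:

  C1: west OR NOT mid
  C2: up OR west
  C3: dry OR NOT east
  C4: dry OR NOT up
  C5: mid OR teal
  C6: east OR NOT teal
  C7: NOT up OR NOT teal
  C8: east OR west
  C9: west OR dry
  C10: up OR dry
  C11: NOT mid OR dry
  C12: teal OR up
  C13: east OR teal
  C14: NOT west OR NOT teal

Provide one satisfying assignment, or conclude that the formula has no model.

Suppose west = true.
Unit clause (NOT teal) forces teal = false.
Unit clause (mid) forces mid = true.
Unit clause (dry) forces dry = true.
Unit clause (up) forces up = true.
Unit clause (east) forces east = true.
Every clause now holds.

east=true; dry=true; west=true; mid=true; up=true; teal=false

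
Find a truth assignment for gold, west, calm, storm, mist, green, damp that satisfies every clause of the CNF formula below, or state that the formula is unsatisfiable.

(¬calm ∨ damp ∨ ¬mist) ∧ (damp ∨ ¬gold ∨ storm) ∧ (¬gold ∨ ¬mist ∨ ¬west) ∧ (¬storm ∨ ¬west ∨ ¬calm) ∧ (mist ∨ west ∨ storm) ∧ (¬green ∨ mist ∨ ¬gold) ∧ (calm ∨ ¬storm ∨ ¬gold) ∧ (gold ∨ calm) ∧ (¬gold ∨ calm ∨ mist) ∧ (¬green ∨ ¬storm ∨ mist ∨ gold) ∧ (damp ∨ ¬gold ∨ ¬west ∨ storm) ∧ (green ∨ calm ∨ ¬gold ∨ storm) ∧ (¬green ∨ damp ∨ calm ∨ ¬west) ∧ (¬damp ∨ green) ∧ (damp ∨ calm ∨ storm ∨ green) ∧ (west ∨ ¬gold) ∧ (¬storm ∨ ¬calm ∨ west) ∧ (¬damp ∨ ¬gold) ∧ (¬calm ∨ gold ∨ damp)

Branch on gold: set gold = False.
From the singleton clause (calm), calm = True.
From the singleton clause (damp), damp = True.
From the singleton clause (green), green = True.
Branch on storm: set storm = False.
Branch on mist: set mist = False.
From the singleton clause (west), west = True.
This assignment satisfies each clause.

gold ↦ False,  west ↦ True,  calm ↦ True,  storm ↦ False,  mist ↦ False,  green ↦ True,  damp ↦ True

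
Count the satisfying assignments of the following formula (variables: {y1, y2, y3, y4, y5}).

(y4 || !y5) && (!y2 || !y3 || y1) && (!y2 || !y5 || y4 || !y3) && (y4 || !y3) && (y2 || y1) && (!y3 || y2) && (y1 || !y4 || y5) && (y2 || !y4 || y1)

10

There are 2^5 = 32 truth assignments over (y1, y2, y3, y4, y5).
Split on y2. With y2 = true, the clauses containing y2 are satisfied and !y2 drops from the rest; 7 of the 2^4 = 16 assignments to the other variables satisfy what remains.
With y2 = false, by the same count on the reduced clause set, 3 assignments work.
(One model: y1=F, y2=T, y3=F, y4=F, y5=F.)
Total: 7 + 3 = 10.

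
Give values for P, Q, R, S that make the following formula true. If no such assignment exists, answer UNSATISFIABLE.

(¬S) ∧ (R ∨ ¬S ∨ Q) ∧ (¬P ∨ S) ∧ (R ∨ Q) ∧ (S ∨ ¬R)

(¬S) alone gives S = False.
(¬P) alone gives P = False.
(¬R) alone gives R = False.
(Q) alone gives Q = True.
This assignment satisfies each clause.

P: False; Q: True; R: False; S: False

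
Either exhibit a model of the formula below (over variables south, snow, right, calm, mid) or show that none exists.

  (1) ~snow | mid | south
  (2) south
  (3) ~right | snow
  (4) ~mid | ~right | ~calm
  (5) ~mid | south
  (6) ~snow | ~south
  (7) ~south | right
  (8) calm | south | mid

UNSATISFIABLE

The clause (south) is unit, so south = 1.
The clause (~snow) is unit, so snow = 0.
The clause (~right) is unit, so right = 0.
But (right) is also a unit clause — contradiction.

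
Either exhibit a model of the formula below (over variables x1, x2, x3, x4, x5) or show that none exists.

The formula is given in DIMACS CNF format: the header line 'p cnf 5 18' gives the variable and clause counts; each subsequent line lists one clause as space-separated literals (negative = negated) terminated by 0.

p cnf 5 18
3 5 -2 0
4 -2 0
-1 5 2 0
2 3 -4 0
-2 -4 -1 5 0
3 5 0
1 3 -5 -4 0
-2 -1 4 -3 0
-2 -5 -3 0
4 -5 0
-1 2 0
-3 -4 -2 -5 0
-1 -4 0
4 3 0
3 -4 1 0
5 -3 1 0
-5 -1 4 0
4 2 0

Case x4 = True:
Unit clause (¬x1) forces x1 = False.
Unit clause (x3) forces x3 = True.
Unit clause (x5) forces x5 = True.
Unit clause (¬x2) forces x2 = False.
Every clause now holds.

x1=False; x2=False; x3=True; x4=True; x5=True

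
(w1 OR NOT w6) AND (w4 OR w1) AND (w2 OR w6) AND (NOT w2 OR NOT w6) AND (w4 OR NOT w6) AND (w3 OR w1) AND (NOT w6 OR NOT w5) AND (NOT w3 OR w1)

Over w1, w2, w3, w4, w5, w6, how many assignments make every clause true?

10

There are 2^6 = 64 truth assignments over (w1, w2, w3, w4, w5, w6).
Split on w2. With w2 = true, the clauses containing w2 are satisfied and NOT w2 drops from the rest; 8 of the 2^5 = 32 assignments to the other variables satisfy what remains.
With w2 = false, by the same count on the reduced clause set, 2 assignments work.
Total: 8 + 2 = 10.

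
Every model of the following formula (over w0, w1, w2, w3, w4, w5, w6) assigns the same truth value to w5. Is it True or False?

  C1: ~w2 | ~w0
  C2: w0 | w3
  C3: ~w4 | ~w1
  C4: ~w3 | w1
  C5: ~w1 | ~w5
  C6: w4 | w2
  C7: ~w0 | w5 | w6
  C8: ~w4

Suppose w5 = 1.
The clause (~w1) is unit, so w1 = 0.
The clause (~w3) is unit, so w3 = 0.
The clause (w0) is unit, so w0 = 1.
The clause (~w2) is unit, so w2 = 0.
The clause (w4) is unit, so w4 = 1.
But (~w4) is also a unit clause — contradiction.
So every satisfying assignment has w5 = False.

False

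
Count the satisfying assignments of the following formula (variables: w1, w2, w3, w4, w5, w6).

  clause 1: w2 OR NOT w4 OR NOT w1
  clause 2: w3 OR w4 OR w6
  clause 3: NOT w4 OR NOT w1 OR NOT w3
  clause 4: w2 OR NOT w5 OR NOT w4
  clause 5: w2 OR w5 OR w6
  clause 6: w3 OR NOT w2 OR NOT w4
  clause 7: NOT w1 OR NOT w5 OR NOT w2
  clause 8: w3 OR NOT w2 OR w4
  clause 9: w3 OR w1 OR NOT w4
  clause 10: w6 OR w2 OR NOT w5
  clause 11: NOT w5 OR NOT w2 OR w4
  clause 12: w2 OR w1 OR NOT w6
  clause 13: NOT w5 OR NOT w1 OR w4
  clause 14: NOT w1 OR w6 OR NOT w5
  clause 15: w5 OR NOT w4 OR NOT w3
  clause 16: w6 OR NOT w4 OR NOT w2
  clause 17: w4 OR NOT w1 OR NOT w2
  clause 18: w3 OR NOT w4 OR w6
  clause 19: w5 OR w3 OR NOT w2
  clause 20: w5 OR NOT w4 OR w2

There are 2^6 = 64 truth assignments over (w1, w2, w3, w4, w5, w6).
Split on w2. With w2 = true, the clauses containing w2 are satisfied and NOT w2 drops from the rest; 3 of the 2^5 = 32 assignments to the other variables satisfy what remains.
With w2 = false, by the same count on the reduced clause set, 2 assignments work.
(One model: w1=F, w2=T, w3=T, w4=F, w5=F, w6=F.)
Total: 3 + 2 = 5.

5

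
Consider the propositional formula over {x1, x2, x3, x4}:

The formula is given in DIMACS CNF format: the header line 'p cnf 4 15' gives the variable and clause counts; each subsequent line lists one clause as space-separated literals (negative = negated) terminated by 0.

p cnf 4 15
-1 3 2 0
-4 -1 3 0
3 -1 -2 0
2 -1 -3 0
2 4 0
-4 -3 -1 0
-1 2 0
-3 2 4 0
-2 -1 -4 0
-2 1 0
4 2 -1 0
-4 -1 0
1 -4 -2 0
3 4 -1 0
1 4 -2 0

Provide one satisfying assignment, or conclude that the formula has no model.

x1 ↦ False, x2 ↦ False, x3 ↦ True, x4 ↦ True

Suppose x2 = False.
Unit clause (x4) forces x4 = True.
Unit clause (¬x1) forces x1 = False.
No clause remains; x3 is free.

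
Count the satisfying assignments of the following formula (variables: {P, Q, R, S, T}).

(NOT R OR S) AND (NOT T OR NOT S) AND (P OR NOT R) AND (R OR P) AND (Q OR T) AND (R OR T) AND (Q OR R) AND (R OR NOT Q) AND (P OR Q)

There are 2^5 = 32 truth assignments over (P, Q, R, S, T).
Split on Q. With Q = true, the clauses containing Q are satisfied and NOT Q drops from the rest; 1 of the 2^4 = 16 assignments to the other variables satisfy what remains.
With Q = false, by the same count on the reduced clause set, 0 assignments work.
Total: 1 + 0 = 1.

1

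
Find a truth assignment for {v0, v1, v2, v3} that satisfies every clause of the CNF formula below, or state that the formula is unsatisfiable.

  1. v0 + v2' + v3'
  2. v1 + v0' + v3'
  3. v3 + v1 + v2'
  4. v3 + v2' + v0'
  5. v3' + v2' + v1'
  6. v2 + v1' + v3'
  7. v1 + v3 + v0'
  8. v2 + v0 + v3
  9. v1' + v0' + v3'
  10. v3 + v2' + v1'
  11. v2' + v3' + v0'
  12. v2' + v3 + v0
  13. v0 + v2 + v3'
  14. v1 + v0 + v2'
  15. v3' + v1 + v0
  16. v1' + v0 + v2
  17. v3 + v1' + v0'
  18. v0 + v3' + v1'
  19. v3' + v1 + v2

Branch on v0: set v0 = 1.
Branch on v1: set v1 = 1.
The clause (v3') is unit, so v3 = 0.
Now (v3) is unsatisfied and unit — conflict.
Undo v1 and try v1 = 0.
The clause (v3') is unit, so v3 = 0.
Now (v3) is unsatisfied and unit — conflict.
Either choice for v1 ends in contradiction.
Undo v0 and try v0 = 0.
Branch on v2: set v2 = 0.
The clause (v3) is unit, so v3 = 1.
Now (v3') is unsatisfied and unit — conflict.
Undo v2 and try v2 = 1.
The clause (v3') is unit, so v3 = 0.
Now (v3) is unsatisfied and unit — conflict.
Either choice for v2 ends in contradiction.
Either choice for v0 ends in contradiction.

UNSATISFIABLE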